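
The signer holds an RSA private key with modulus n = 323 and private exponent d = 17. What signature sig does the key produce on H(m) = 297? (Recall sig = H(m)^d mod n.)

8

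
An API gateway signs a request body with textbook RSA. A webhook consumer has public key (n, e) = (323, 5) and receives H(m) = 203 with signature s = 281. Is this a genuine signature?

forged

Squares mod 323: s^1≡281, s^2≡149, s^4≡237
5 = 4 + 1, so s^5 ≡ 237·281 ≡ 59 (mod 323)
The recovered value 59 does not match the digest 203.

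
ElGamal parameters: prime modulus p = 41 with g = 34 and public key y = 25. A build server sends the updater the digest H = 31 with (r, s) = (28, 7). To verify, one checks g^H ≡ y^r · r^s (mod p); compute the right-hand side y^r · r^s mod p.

22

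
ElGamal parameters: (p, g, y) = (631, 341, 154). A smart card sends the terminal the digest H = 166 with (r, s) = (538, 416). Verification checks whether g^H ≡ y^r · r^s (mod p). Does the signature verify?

does not verify

Left side g^H mod p:
Squares mod 631: 341^1≡341, 341^2≡177, 341^4≡410, 341^8≡254, 341^16≡154, 341^32≡369, 341^64≡496, 341^128≡557
166 = 128 + 32 + 4 + 2, so 341^166 ≡ 557·369·410·177 ≡ 397 (mod 631)
Right side y^r · r^s mod p:
Squares mod 631: 154^1≡154, 154^2≡369, 154^4≡496, 154^8≡557, 154^16≡428, 154^32≡194, 154^64≡407, 154^128≡327, 154^256≡290, 154^512≡177
538 = 512 + 16 + 8 + 2, so 154^538 ≡ 177·428·557·369 ≡ 82 (mod 631)
Squares mod 631: 538^1≡538, 538^2≡446, 538^4≡151, 538^8≡85, 538^16≡284, 538^32≡519, 538^64≡555, 538^128≡97, 538^256≡575
416 = 256 + 128 + 32, so 538^416 ≡ 575·97·519 ≡ 100 (mod 631)
82·100 = 8200 ≡ 628 (mod 631)
397 ≠ 628, so verification fails.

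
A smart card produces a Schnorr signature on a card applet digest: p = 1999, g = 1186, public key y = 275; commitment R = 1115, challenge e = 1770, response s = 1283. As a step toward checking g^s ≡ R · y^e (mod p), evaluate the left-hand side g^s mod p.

110

1186^2 = 1406596 ≡ 1299
1186^4 ≡ 1299^2 = 1687401 ≡ 245
1186^8 ≡ 245^2 = 60025 ≡ 55
1186^16 ≡ 55^2 = 3025 ≡ 1026
1186^32 ≡ 1026^2 = 1052676 ≡ 1202
1186^64 ≡ 1202^2 = 1444804 ≡ 1526
1186^128 ≡ 1526^2 = 2328676 ≡ 1840
1186^256 ≡ 1840^2 = 3385600 ≡ 1293
1186^512 ≡ 1293^2 = 1671849 ≡ 685
1186^1024 ≡ 685^2 = 469225 ≡ 1459
1283 = 1024 + 256 + 2 + 1, so 1186^1283 ≡ 1459·1293·1299·1186 ≡ 110 (mod 1999)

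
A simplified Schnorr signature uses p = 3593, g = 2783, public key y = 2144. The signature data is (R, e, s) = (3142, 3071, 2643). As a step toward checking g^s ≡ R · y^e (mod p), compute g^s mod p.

Squares mod 3593: 2783^1≡2783, 2783^2≡2174, 2783^4≡1481, 2783^8≡1631, 2783^16≡1341, 2783^32≡1781, 2783^64≡2935, 2783^128≡1804, 2783^256≡2751, 2783^512≡1143, 2783^1024≡2190, 2783^2048≡3038
2643 = 2048 + 512 + 64 + 16 + 2 + 1, so 2783^2643 ≡ 3038·1143·2935·1341·2174·2783 ≡ 2290 (mod 3593)

2290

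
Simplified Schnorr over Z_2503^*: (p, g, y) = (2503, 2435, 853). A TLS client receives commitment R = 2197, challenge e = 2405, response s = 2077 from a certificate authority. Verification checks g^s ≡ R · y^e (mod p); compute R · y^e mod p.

495

Squares mod 2503: 853^1≡853, 853^2≡1739, 853^4≡497, 853^8≡1715, 853^16≡200, 853^32≡2455, 853^64≡2304, 853^128≡2056, 853^256≡2072, 853^512≡539, 853^1024≡173, 853^2048≡2396
2405 = 2048 + 256 + 64 + 32 + 4 + 1, so 853^2405 ≡ 2396·2072·2304·2455·497·853 ≡ 72 (mod 2503)
R · y^e ≡ 2197·72 = 158184 ≡ 495 (mod 2503)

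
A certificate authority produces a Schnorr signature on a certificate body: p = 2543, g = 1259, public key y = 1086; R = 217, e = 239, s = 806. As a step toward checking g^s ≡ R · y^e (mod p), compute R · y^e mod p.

1086^2 = 1179396 ≡ 1987
1086^4 ≡ 1987^2 = 3948169 ≡ 1433
1086^8 ≡ 1433^2 = 2053489 ≡ 1288
1086^16 ≡ 1288^2 = 1658944 ≡ 908
1086^32 ≡ 908^2 = 824464 ≡ 532
1086^64 ≡ 532^2 = 283024 ≡ 751
1086^128 ≡ 751^2 = 564001 ≡ 1998
239 = 128 + 64 + 32 + 8 + 4 + 2 + 1, so 1086^239 ≡ 1998·751·532·1288·1433·1987·1086 ≡ 675 (mod 2543)
R · y^e ≡ 217·675 = 146475 ≡ 1524 (mod 2543)

1524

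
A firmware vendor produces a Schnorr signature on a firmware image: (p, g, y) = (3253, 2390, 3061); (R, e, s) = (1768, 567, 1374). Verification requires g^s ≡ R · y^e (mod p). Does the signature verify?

verifies

g^s mod p:
2390^1374 mod 3253 = 927
R · y^e mod p:
3061^567 mod 3253 = 1202
1768·1202 = 2125136 ≡ 927 (mod 3253)
927 ≡ 927 (mod 3253); signature holds.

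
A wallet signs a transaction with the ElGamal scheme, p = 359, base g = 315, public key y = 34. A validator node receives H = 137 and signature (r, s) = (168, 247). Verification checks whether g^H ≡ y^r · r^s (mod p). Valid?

yes

Left side g^H mod p:
315^2 = 99225 ≡ 141
315^4 ≡ 141^2 = 19881 ≡ 136
315^8 ≡ 136^2 = 18496 ≡ 187
315^16 ≡ 187^2 = 34969 ≡ 146
315^32 ≡ 146^2 = 21316 ≡ 135
315^64 ≡ 135^2 = 18225 ≡ 275
315^128 ≡ 275^2 = 75625 ≡ 235
137 = 128 + 8 + 1, so 315^137 ≡ 235·187·315 ≡ 353 (mod 359)
Right side y^r · r^s mod p:
34^2 = 1156 ≡ 79
34^4 ≡ 79^2 = 6241 ≡ 138
34^8 ≡ 138^2 = 19044 ≡ 17
34^16 ≡ 17^2 = 289
34^32 ≡ 289^2 = 83521 ≡ 233
34^64 ≡ 233^2 = 54289 ≡ 80
34^128 ≡ 80^2 = 6400 ≡ 297
168 = 128 + 32 + 8, so 34^168 ≡ 297·233·17 ≡ 333 (mod 359)
168^2 = 28224 ≡ 222
168^4 ≡ 222^2 = 49284 ≡ 101
168^8 ≡ 101^2 = 10201 ≡ 149
168^16 ≡ 149^2 = 22201 ≡ 302
168^32 ≡ 302^2 = 91204 ≡ 18
168^64 ≡ 18^2 = 324
168^128 ≡ 324^2 = 104976 ≡ 148
247 = 128 + 64 + 32 + 16 + 4 + 2 + 1, so 168^247 ≡ 148·324·18·302·101·222·168 ≡ 304 (mod 359)
333·304 = 101232 ≡ 353 (mod 359)
353 ≡ 353 (mod 359), so the signature is genuine.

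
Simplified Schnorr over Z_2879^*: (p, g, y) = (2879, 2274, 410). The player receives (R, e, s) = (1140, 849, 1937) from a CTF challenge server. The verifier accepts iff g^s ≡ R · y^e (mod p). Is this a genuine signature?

forged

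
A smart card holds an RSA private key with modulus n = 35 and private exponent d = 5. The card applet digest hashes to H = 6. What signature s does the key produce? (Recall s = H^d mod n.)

H^2 ≡ 6^2 = 36 ≡ 1
H^4 ≡ 1^2 = 1
5 = 4 + 1, so H^5 ≡ 1·6 ≡ 6 (mod 35)

6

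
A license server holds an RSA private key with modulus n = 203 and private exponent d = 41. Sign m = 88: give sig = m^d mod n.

30

m^2 ≡ 88^2 = 7744 ≡ 30
m^4 ≡ 30^2 = 900 ≡ 88
m^8 ≡ 88^2 = 7744 ≡ 30
m^16 ≡ 30^2 = 900 ≡ 88
m^32 ≡ 88^2 = 7744 ≡ 30
41 = 32 + 8 + 1, so m^41 ≡ 30·30·88 ≡ 30 (mod 203)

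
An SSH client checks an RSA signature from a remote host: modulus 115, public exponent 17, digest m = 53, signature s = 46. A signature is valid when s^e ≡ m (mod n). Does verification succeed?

fails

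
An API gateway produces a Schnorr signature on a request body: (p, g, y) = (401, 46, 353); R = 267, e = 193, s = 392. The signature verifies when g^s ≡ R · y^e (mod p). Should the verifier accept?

accept

g^s mod p:
46^2 = 2116 ≡ 111
46^4 ≡ 111^2 = 12321 ≡ 291
46^8 ≡ 291^2 = 84681 ≡ 70
46^16 ≡ 70^2 = 4900 ≡ 88
46^32 ≡ 88^2 = 7744 ≡ 125
46^64 ≡ 125^2 = 15625 ≡ 387
46^128 ≡ 387^2 = 149769 ≡ 196
46^256 ≡ 196^2 = 38416 ≡ 321
392 = 256 + 128 + 8, so 46^392 ≡ 321·196·70 ≡ 338 (mod 401)
R · y^e mod p:
353^2 = 124609 ≡ 299
353^4 ≡ 299^2 = 89401 ≡ 379
353^8 ≡ 379^2 = 143641 ≡ 83
353^16 ≡ 83^2 = 6889 ≡ 72
353^32 ≡ 72^2 = 5184 ≡ 372
353^64 ≡ 372^2 = 138384 ≡ 39
353^128 ≡ 39^2 = 1521 ≡ 318
193 = 128 + 64 + 1, so 353^193 ≡ 318·39·353 ≡ 189 (mod 401)
267·189 = 50463 ≡ 338 (mod 401)
338 ≡ 338 (mod 401); signature holds.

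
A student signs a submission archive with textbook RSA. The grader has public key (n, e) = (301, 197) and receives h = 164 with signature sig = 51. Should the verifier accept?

sig^2 ≡ 51^2 = 2601 ≡ 193
sig^4 ≡ 193^2 = 37249 ≡ 226
sig^8 ≡ 226^2 = 51076 ≡ 207
sig^16 ≡ 207^2 = 42849 ≡ 107
sig^32 ≡ 107^2 = 11449 ≡ 11
sig^64 ≡ 11^2 = 121
sig^128 ≡ 121^2 = 14641 ≡ 193
197 = 128 + 64 + 4 + 1, so sig^197 ≡ 193·121·226·51 ≡ 137 (mod 301)
The recovered value 137 does not match the digest 164.

reject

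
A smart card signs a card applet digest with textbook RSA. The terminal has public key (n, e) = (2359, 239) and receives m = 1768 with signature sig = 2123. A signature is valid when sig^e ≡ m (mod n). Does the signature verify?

Squares mod 2359: sig^1≡2123, sig^2≡1439, sig^4≡1878, sig^8≡179, sig^16≡1374, sig^32≡676, sig^64≡1689, sig^128≡690
239 = 128 + 64 + 32 + 8 + 4 + 2 + 1, so sig^239 ≡ 690·1689·676·179·1878·1439·2123 ≡ 1768 (mod 2359)
sig^239 mod 2359 = 1768 matches m.

verifies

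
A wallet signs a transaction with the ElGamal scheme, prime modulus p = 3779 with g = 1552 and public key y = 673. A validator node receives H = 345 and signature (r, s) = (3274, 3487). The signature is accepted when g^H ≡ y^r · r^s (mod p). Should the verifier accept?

reject

Left side g^H mod p:
1552^2 = 2408704 ≡ 1481
1552^4 ≡ 1481^2 = 2193361 ≡ 1541
1552^8 ≡ 1541^2 = 2374681 ≡ 1469
1552^16 ≡ 1469^2 = 2157961 ≡ 152
1552^32 ≡ 152^2 = 23104 ≡ 430
1552^64 ≡ 430^2 = 184900 ≡ 3508
1552^128 ≡ 3508^2 = 12306064 ≡ 1640
1552^256 ≡ 1640^2 = 2689600 ≡ 2731
345 = 256 + 64 + 16 + 8 + 1, so 1552^345 ≡ 2731·3508·152·1469·1552 ≡ 1806 (mod 3779)
Right side y^r · r^s mod p:
673^2 = 452929 ≡ 3228
673^4 ≡ 3228^2 = 10419984 ≡ 1281
673^8 ≡ 1281^2 = 1640961 ≡ 875
673^16 ≡ 875^2 = 765625 ≡ 2267
673^32 ≡ 2267^2 = 5139289 ≡ 3628
673^64 ≡ 3628^2 = 13162384 ≡ 127
673^128 ≡ 127^2 = 16129 ≡ 1013
673^256 ≡ 1013^2 = 1026169 ≡ 2060
673^512 ≡ 2060^2 = 4243600 ≡ 3562
673^1024 ≡ 3562^2 = 12687844 ≡ 1741
673^2048 ≡ 1741^2 = 3031081 ≡ 323
3274 = 2048 + 1024 + 128 + 64 + 8 + 2, so 673^3274 ≡ 323·1741·1013·127·875·3228 ≡ 1215 (mod 3779)
3274^2 = 10719076 ≡ 1832
3274^4 ≡ 1832^2 = 3356224 ≡ 472
3274^8 ≡ 472^2 = 222784 ≡ 3602
3274^16 ≡ 3602^2 = 12974404 ≡ 1097
3274^32 ≡ 1097^2 = 1203409 ≡ 1687
3274^64 ≡ 1687^2 = 2845969 ≡ 382
3274^128 ≡ 382^2 = 145924 ≡ 2322
3274^256 ≡ 2322^2 = 5391684 ≡ 2830
3274^512 ≡ 2830^2 = 8008900 ≡ 1199
3274^1024 ≡ 1199^2 = 1437601 ≡ 1581
3274^2048 ≡ 1581^2 = 2499561 ≡ 1642
3487 = 2048 + 1024 + 256 + 128 + 16 + 8 + 4 + 2 + 1, so 3274^3487 ≡ 1642·1581·2830·2322·1097·3602·472·1832·3274 ≡ 1049 (mod 3779)
1215·1049 = 1274535 ≡ 1012 (mod 3779)
1806 ≠ 1012, so verification fails.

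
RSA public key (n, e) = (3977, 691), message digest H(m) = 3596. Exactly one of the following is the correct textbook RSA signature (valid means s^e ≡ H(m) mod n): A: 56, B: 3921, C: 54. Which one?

A

Candidate A: Squares mod 3977: 56^1≡56, 56^2≡3136, 56^4≡3352, 56^8≡879, 56^16≡1103, 56^32≡3624, 56^64≡1322, 56^128≡1781, 56^256≡2292, 56^512≡3624; 691 = 512 + 128 + 32 + 16 + 2 + 1, so 56^691 ≡ 3624·1781·3624·1103·3136·56 ≡ 3596 (mod 3977)
  → matches H(m) = 3596
Candidate B: Squares mod 3977: 3921^1≡3921, 3921^2≡3136, 3921^4≡3352, 3921^8≡879, 3921^16≡1103, 3921^32≡3624, 3921^64≡1322, 3921^128≡1781, 3921^256≡2292, 3921^512≡3624; 691 = 512 + 128 + 32 + 16 + 2 + 1, so 3921^691 ≡ 3624·1781·3624·1103·3136·3921 ≡ 381 (mod 3977)
Candidate C: Squares mod 3977: 54^1≡54, 54^2≡2916, 54^4≡230, 54^8≡1199, 54^16≡1904, 54^32≡2169, 54^64≡3747, 54^128≡1199, 54^256≡1904, 54^512≡2169; 691 = 512 + 128 + 32 + 16 + 2 + 1, so 54^691 ≡ 2169·1199·2169·1904·2916·54 ≡ 3274 (mod 3977)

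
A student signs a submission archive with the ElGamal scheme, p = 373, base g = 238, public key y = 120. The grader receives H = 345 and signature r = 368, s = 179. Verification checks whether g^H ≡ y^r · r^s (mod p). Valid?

Left side g^H mod p:
238^345 mod 373 = 323
Right side y^r · r^s mod p:
120^368 mod 373 = 179
368^179 mod 373 = 131
179·131 = 23449 ≡ 323 (mod 373)
323 ≡ 323 (mod 373), so the signature is genuine.

yes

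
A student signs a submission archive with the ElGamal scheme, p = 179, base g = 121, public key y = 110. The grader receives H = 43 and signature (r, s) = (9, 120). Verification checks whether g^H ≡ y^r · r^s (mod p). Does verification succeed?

fails

Left side g^H mod p:
121^2 = 14641 ≡ 142
121^4 ≡ 142^2 = 20164 ≡ 116
121^8 ≡ 116^2 = 13456 ≡ 31
121^16 ≡ 31^2 = 961 ≡ 66
121^32 ≡ 66^2 = 4356 ≡ 60
43 = 32 + 8 + 2 + 1, so 121^43 ≡ 60·31·142·121 ≡ 39 (mod 179)
Right side y^r · r^s mod p:
110^2 = 12100 ≡ 107
110^4 ≡ 107^2 = 11449 ≡ 172
110^8 ≡ 172^2 = 29584 ≡ 49
9 = 8 + 1, so 110^9 ≡ 49·110 ≡ 20 (mod 179)
9^2 = 81
9^4 ≡ 81^2 = 6561 ≡ 117
9^8 ≡ 117^2 = 13689 ≡ 85
9^16 ≡ 85^2 = 7225 ≡ 65
9^32 ≡ 65^2 = 4225 ≡ 108
9^64 ≡ 108^2 = 11664 ≡ 29
120 = 64 + 32 + 16 + 8, so 9^120 ≡ 29·108·65·85 ≡ 12 (mod 179)
20·12 = 240 ≡ 61 (mod 179)
39 ≠ 61, so verification fails.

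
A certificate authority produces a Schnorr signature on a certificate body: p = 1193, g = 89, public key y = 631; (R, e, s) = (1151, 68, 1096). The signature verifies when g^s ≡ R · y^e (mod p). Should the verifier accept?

accept

g^s mod p:
89^2 = 7921 ≡ 763
89^4 ≡ 763^2 = 582169 ≡ 1178
89^8 ≡ 1178^2 = 1387684 ≡ 225
89^16 ≡ 225^2 = 50625 ≡ 519
89^32 ≡ 519^2 = 269361 ≡ 936
89^64 ≡ 936^2 = 876096 ≡ 434
89^128 ≡ 434^2 = 188356 ≡ 1055
89^256 ≡ 1055^2 = 1113025 ≡ 1149
89^512 ≡ 1149^2 = 1320201 ≡ 743
89^1024 ≡ 743^2 = 552049 ≡ 883
1096 = 1024 + 64 + 8, so 89^1096 ≡ 883·434·225 ≡ 875 (mod 1193)
R · y^e mod p:
631^2 = 398161 ≡ 892
631^4 ≡ 892^2 = 795664 ≡ 1126
631^8 ≡ 1126^2 = 1267876 ≡ 910
631^16 ≡ 910^2 = 828100 ≡ 158
631^32 ≡ 158^2 = 24964 ≡ 1104
631^64 ≡ 1104^2 = 1218816 ≡ 763
68 = 64 + 4, so 631^68 ≡ 763·1126 ≡ 178 (mod 1193)
1151·178 = 204878 ≡ 875 (mod 1193)
875 ≡ 875 (mod 1193); signature holds.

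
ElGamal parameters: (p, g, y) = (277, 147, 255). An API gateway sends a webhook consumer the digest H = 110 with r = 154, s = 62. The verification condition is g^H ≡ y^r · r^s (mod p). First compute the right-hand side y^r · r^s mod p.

255^154 mod 277 = 241
154^62 mod 277 = 10
y^r · r^s ≡ 241·10 = 2410 ≡ 194 (mod 277)

194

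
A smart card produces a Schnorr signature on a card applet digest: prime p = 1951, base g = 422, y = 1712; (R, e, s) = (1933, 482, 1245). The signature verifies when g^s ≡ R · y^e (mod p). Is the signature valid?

g^s mod p:
422^2 = 178084 ≡ 543
422^4 ≡ 543^2 = 294849 ≡ 248
422^8 ≡ 248^2 = 61504 ≡ 1023
422^16 ≡ 1023^2 = 1046529 ≡ 793
422^32 ≡ 793^2 = 628849 ≡ 627
422^64 ≡ 627^2 = 393129 ≡ 978
422^128 ≡ 978^2 = 956484 ≡ 494
422^256 ≡ 494^2 = 244036 ≡ 161
422^512 ≡ 161^2 = 25921 ≡ 558
422^1024 ≡ 558^2 = 311364 ≡ 1155
1245 = 1024 + 128 + 64 + 16 + 8 + 4 + 1, so 422^1245 ≡ 1155·494·978·793·1023·248·422 ≡ 214 (mod 1951)
R · y^e mod p:
1712^2 = 2930944 ≡ 542
1712^4 ≡ 542^2 = 293764 ≡ 1114
1712^8 ≡ 1114^2 = 1240996 ≡ 160
1712^16 ≡ 160^2 = 25600 ≡ 237
1712^32 ≡ 237^2 = 56169 ≡ 1541
1712^64 ≡ 1541^2 = 2374681 ≡ 314
1712^128 ≡ 314^2 = 98596 ≡ 1046
1712^256 ≡ 1046^2 = 1094116 ≡ 1556
482 = 256 + 128 + 64 + 32 + 2, so 1712^482 ≡ 1556·1046·314·1541·542 ≡ 1072 (mod 1951)
1933·1072 = 2072176 ≡ 214 (mod 1951)
214 ≡ 214 (mod 1951); signature holds.

valid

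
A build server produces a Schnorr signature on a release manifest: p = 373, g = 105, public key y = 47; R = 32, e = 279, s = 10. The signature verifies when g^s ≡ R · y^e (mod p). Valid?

g^s mod p:
105^2 = 11025 ≡ 208
105^4 ≡ 208^2 = 43264 ≡ 369
105^8 ≡ 369^2 = 136161 ≡ 16
10 = 8 + 2, so 105^10 ≡ 16·208 ≡ 344 (mod 373)
R · y^e mod p:
47^2 = 2209 ≡ 344
47^4 ≡ 344^2 = 118336 ≡ 95
47^8 ≡ 95^2 = 9025 ≡ 73
47^16 ≡ 73^2 = 5329 ≡ 107
47^32 ≡ 107^2 = 11449 ≡ 259
47^64 ≡ 259^2 = 67081 ≡ 314
47^128 ≡ 314^2 = 98596 ≡ 124
47^256 ≡ 124^2 = 15376 ≡ 83
279 = 256 + 16 + 4 + 2 + 1, so 47^279 ≡ 83·107·95·344·47 ≡ 104 (mod 373)
32·104 = 3328 ≡ 344 (mod 373)
344 ≡ 344 (mod 373); signature holds.

yes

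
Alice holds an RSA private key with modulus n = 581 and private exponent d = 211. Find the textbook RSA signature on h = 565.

404

Squares mod 581: h^1≡565, h^2≡256, h^4≡464, h^8≡326, h^16≡534, h^32≡466, h^64≡443, h^128≡452
211 = 128 + 64 + 16 + 2 + 1, so h^211 ≡ 452·443·534·256·565 ≡ 404 (mod 581)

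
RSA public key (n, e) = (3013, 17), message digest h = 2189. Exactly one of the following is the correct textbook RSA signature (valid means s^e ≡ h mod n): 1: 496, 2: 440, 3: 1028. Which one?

3

Candidate 1: Squares mod 3013: 496^1≡496, 496^2≡1963, 496^4≡2755, 496^8≡278, 496^16≡1959; 17 = 16 + 1, so 496^17 ≡ 1959·496 ≡ 1478 (mod 3013)
Candidate 2: Squares mod 3013: 440^1≡440, 440^2≡768, 440^4≡2289, 440^8≡2927, 440^16≡1370; 17 = 16 + 1, so 440^17 ≡ 1370·440 ≡ 200 (mod 3013)
Candidate 3: Squares mod 3013: 1028^1≡1028, 1028^2≡2234, 1028^4≡1228, 1028^8≡1484, 1028^16≡2766; 17 = 16 + 1, so 1028^17 ≡ 2766·1028 ≡ 2189 (mod 3013)
  → matches h = 2189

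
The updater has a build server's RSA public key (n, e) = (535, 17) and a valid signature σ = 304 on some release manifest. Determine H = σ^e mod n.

159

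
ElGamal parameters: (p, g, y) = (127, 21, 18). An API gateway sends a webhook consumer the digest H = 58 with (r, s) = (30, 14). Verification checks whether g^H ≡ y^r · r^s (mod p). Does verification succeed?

passes

Left side g^H mod p:
Squares mod 127: 21^1≡21, 21^2≡60, 21^4≡44, 21^8≡31, 21^16≡72, 21^32≡104
58 = 32 + 16 + 8 + 2, so 21^58 ≡ 104·72·31·60 ≡ 98 (mod 127)
Right side y^r · r^s mod p:
Squares mod 127: 18^1≡18, 18^2≡70, 18^4≡74, 18^8≡15, 18^16≡98
30 = 16 + 8 + 4 + 2, so 18^30 ≡ 98·15·74·70 ≡ 61 (mod 127)
Squares mod 127: 30^1≡30, 30^2≡11, 30^4≡121, 30^8≡36
14 = 8 + 4 + 2, so 30^14 ≡ 36·121·11 ≡ 37 (mod 127)
61·37 = 2257 ≡ 98 (mod 127)
98 ≡ 98 (mod 127), so the signature is genuine.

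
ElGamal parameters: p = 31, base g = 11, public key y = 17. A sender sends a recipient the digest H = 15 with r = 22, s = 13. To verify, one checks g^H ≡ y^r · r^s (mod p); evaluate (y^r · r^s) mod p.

30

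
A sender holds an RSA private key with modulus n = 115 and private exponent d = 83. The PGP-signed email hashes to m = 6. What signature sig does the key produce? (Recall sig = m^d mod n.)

81

m^2 ≡ 6^2 = 36
m^4 ≡ 36^2 = 1296 ≡ 31
m^8 ≡ 31^2 = 961 ≡ 41
m^16 ≡ 41^2 = 1681 ≡ 71
m^32 ≡ 71^2 = 5041 ≡ 96
m^64 ≡ 96^2 = 9216 ≡ 16
83 = 64 + 16 + 2 + 1, so m^83 ≡ 16·71·36·6 ≡ 81 (mod 115)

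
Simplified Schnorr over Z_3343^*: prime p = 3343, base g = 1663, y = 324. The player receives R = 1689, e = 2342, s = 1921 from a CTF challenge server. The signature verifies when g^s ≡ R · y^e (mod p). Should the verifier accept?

accept

g^s mod p:
Squares mod 3343: 1663^1≡1663, 1663^2≡908, 1663^4≡2086, 1663^8≡2153, 1663^16≡2011, 1663^32≡2434, 1663^64≡560, 1663^128≡2701, 1663^256≡975, 1663^512≡1213, 1663^1024≡449
1921 = 1024 + 512 + 256 + 128 + 1, so 1663^1921 ≡ 449·1213·975·2701·1663 ≡ 1672 (mod 3343)
R · y^e mod p:
Squares mod 3343: 324^1≡324, 324^2≡1343, 324^4≡1772, 324^8≡907, 324^16≡271, 324^32≡3238, 324^64≡996, 324^128≡2488, 324^256≡2251, 324^512≡2356, 324^1024≡1356, 324^2048≡86
2342 = 2048 + 256 + 32 + 4 + 2, so 324^2342 ≡ 86·2251·3238·1772·1343 ≡ 3152 (mod 3343)
1689·3152 = 5323728 ≡ 1672 (mod 3343)
1672 ≡ 1672 (mod 3343); signature holds.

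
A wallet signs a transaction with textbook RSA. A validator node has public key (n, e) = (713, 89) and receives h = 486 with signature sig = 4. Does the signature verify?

sig^2 ≡ 4^2 = 16
sig^4 ≡ 16^2 = 256
sig^8 ≡ 256^2 = 65536 ≡ 653
sig^16 ≡ 653^2 = 426409 ≡ 35
sig^32 ≡ 35^2 = 1225 ≡ 512
sig^64 ≡ 512^2 = 262144 ≡ 473
89 = 64 + 16 + 8 + 1, so sig^89 ≡ 473·35·653·4 ≡ 349 (mod 713)
The recovered value 349 does not match the digest 486.

does not verify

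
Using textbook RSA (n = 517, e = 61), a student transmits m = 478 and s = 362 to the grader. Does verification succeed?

s^61 mod 517 = 208
The recovered value 208 does not match the digest 478.

fails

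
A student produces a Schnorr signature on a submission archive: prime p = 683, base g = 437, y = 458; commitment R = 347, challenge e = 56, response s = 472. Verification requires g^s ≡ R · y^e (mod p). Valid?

yes

g^s mod p:
Squares mod 683: 437^1≡437, 437^2≡412, 437^4≡360, 437^8≡513, 437^16≡214, 437^32≡35, 437^64≡542, 437^128≡74, 437^256≡12
472 = 256 + 128 + 64 + 16 + 8, so 437^472 ≡ 12·74·542·214·513 ≡ 25 (mod 683)
R · y^e mod p:
Squares mod 683: 458^1≡458, 458^2≡83, 458^4≡59, 458^8≡66, 458^16≡258, 458^32≡313
56 = 32 + 16 + 8, so 458^56 ≡ 313·258·66 ≡ 315 (mod 683)
347·315 = 109305 ≡ 25 (mod 683)
25 ≡ 25 (mod 683); signature holds.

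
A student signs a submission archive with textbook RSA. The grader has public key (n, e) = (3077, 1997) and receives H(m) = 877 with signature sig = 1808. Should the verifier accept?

accept

sig^2 ≡ 1808^2 = 3268864 ≡ 1090
sig^4 ≡ 1090^2 = 1188100 ≡ 378
sig^8 ≡ 378^2 = 142884 ≡ 1342
sig^16 ≡ 1342^2 = 1800964 ≡ 919
sig^32 ≡ 919^2 = 844561 ≡ 1463
sig^64 ≡ 1463^2 = 2140369 ≡ 1854
sig^128 ≡ 1854^2 = 3437316 ≡ 307
sig^256 ≡ 307^2 = 94249 ≡ 1939
sig^512 ≡ 1939^2 = 3759721 ≡ 2704
sig^1024 ≡ 2704^2 = 7311616 ≡ 664
1997 = 1024 + 512 + 256 + 128 + 64 + 8 + 4 + 1, so sig^1997 ≡ 664·2704·1939·307·1854·1342·378·1808 ≡ 877 (mod 3077)
sig^1997 mod 3077 = 877 matches H(m).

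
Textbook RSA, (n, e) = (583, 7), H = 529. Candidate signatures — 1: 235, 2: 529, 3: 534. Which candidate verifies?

Candidate 1: Squares mod 583: 235^1≡235, 235^2≡423, 235^4≡531; 7 = 4 + 2 + 1, so 235^7 ≡ 531·423·235 ≡ 401 (mod 583)
Candidate 2: Squares mod 583: 529^1≡529, 529^2≡1, 529^4≡1; 7 = 4 + 2 + 1, so 529^7 ≡ 1·1·529 ≡ 529 (mod 583)
  → matches H = 529
Candidate 3: Squares mod 583: 534^1≡534, 534^2≡69, 534^4≡97; 7 = 4 + 2 + 1, so 534^7 ≡ 97·69·534 ≡ 272 (mod 583)

2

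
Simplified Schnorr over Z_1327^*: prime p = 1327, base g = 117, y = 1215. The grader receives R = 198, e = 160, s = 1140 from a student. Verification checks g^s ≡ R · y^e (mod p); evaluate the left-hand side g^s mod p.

460

Squares mod 1327: 117^1≡117, 117^2≡419, 117^4≡397, 117^8≡1023, 117^16≡853, 117^32≡413, 117^64≡713, 117^128≡128, 117^256≡460, 117^512≡607, 117^1024≡870
1140 = 1024 + 64 + 32 + 16 + 4, so 117^1140 ≡ 870·713·413·853·397 ≡ 460 (mod 1327)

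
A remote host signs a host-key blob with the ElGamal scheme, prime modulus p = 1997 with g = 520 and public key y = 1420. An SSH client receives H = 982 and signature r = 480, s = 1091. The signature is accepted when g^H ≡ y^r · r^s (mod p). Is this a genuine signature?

Left side g^H mod p:
520^2 = 270400 ≡ 805
520^4 ≡ 805^2 = 648025 ≡ 997
520^8 ≡ 997^2 = 994009 ≡ 1500
520^16 ≡ 1500^2 = 2250000 ≡ 1378
520^32 ≡ 1378^2 = 1898884 ≡ 1734
520^64 ≡ 1734^2 = 3006756 ≡ 1271
520^128 ≡ 1271^2 = 1615441 ≡ 1865
520^256 ≡ 1865^2 = 3478225 ≡ 1448
520^512 ≡ 1448^2 = 2096704 ≡ 1851
982 = 512 + 256 + 128 + 64 + 16 + 4 + 2, so 520^982 ≡ 1851·1448·1865·1271·1378·997·805 ≡ 271 (mod 1997)
Right side y^r · r^s mod p:
1420^2 = 2016400 ≡ 1427
1420^4 ≡ 1427^2 = 2036329 ≡ 1386
1420^8 ≡ 1386^2 = 1920996 ≡ 1879
1420^16 ≡ 1879^2 = 3530641 ≡ 1942
1420^32 ≡ 1942^2 = 3771364 ≡ 1028
1420^64 ≡ 1028^2 = 1056784 ≡ 371
1420^128 ≡ 371^2 = 137641 ≡ 1845
1420^256 ≡ 1845^2 = 3404025 ≡ 1137
480 = 256 + 128 + 64 + 32, so 1420^480 ≡ 1137·1845·371·1028 ≡ 261 (mod 1997)
480^2 = 230400 ≡ 745
480^4 ≡ 745^2 = 555025 ≡ 1856
480^8 ≡ 1856^2 = 3444736 ≡ 1908
480^16 ≡ 1908^2 = 3640464 ≡ 1930
480^32 ≡ 1930^2 = 3724900 ≡ 495
480^64 ≡ 495^2 = 245025 ≡ 1391
480^128 ≡ 1391^2 = 1934881 ≡ 1785
480^256 ≡ 1785^2 = 3186225 ≡ 1010
480^512 ≡ 1010^2 = 1020100 ≡ 1630
480^1024 ≡ 1630^2 = 2656900 ≡ 890
1091 = 1024 + 64 + 2 + 1, so 480^1091 ≡ 890·1391·745·480 ≡ 1417 (mod 1997)
261·1417 = 369837 ≡ 392 (mod 1997)
271 ≠ 392, so verification fails.

forged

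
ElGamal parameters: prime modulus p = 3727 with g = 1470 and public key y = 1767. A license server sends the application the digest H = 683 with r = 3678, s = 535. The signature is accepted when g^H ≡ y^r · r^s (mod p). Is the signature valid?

invalid

Left side g^H mod p:
Squares mod 3727: 1470^1≡1470, 1470^2≡2967, 1470^4≡3642, 1470^8≡3498, 1470^16≡263, 1470^32≡2083, 1470^64≡661, 1470^128≡862, 1470^256≡1371, 1470^512≡1233
683 = 512 + 128 + 32 + 8 + 2 + 1, so 1470^683 ≡ 1233·862·2083·3498·2967·1470 ≡ 19 (mod 3727)
Right side y^r · r^s mod p:
Squares mod 3727: 1767^1≡1767, 1767^2≡2790, 1767^4≡2124, 1767^8≡1706, 1767^16≡3376, 1767^32≡210, 1767^64≡3103, 1767^128≡1768, 1767^256≡2598, 1767^512≡7, 1767^1024≡49, 1767^2048≡2401
3678 = 2048 + 1024 + 512 + 64 + 16 + 8 + 4 + 2, so 1767^3678 ≡ 2401·49·7·3103·3376·1706·2124·2790 ≡ 2097 (mod 3727)
Squares mod 3727: 3678^1≡3678, 3678^2≡2401, 3678^4≡2859, 3678^8≡570, 3678^16≡651, 3678^32≡2650, 3678^64≡832, 3678^128≡2729, 3678^256≡895, 3678^512≡3447
535 = 512 + 16 + 4 + 2 + 1, so 3678^535 ≡ 3447·651·2859·2401·3678 ≡ 3464 (mod 3727)
2097·3464 = 7264008 ≡ 85 (mod 3727)
19 ≠ 85, so verification fails.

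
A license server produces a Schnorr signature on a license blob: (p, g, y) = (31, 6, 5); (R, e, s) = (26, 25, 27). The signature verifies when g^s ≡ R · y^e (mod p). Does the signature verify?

g^s mod p:
Squares mod 31: 6^1≡6, 6^2≡5, 6^4≡25, 6^8≡5, 6^16≡25
27 = 16 + 8 + 2 + 1, so 6^27 ≡ 25·5·5·6 ≡ 30 (mod 31)
R · y^e mod p:
Squares mod 31: 5^1≡5, 5^2≡25, 5^4≡5, 5^8≡25, 5^16≡5
25 = 16 + 8 + 1, so 5^25 ≡ 5·25·5 ≡ 5 (mod 31)
26·5 = 130 ≡ 6 (mod 31)
30 ≠ 6; the check fails.

does not verify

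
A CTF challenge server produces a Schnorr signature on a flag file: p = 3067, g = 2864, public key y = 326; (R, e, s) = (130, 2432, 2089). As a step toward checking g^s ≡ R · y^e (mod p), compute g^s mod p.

Squares mod 3067: 2864^1≡2864, 2864^2≡1338, 2864^4≡2183, 2864^8≡2438, 2864^16≡3065, 2864^32≡4, 2864^64≡16, 2864^128≡256, 2864^256≡1129, 2864^512≡1836, 2864^1024≡263, 2864^2048≡1695
2089 = 2048 + 32 + 8 + 1, so 2864^2089 ≡ 1695·4·2438·2864 ≡ 1904 (mod 3067)

1904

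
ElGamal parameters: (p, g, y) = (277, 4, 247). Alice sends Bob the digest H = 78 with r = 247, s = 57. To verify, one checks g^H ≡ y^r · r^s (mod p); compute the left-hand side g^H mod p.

4^2 = 16
4^4 ≡ 16^2 = 256
4^8 ≡ 256^2 = 65536 ≡ 164
4^16 ≡ 164^2 = 26896 ≡ 27
4^32 ≡ 27^2 = 729 ≡ 175
4^64 ≡ 175^2 = 30625 ≡ 155
78 = 64 + 8 + 4 + 2, so 4^78 ≡ 155·164·256·16 ≡ 175 (mod 277)

175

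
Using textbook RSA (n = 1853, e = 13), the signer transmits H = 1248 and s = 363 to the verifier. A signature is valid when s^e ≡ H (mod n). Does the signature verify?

does not verify

s^13 mod 1853 = 605
The recovered value 605 does not match the digest 1248.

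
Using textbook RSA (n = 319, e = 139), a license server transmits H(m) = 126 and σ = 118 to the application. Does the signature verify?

Squares mod 319: σ^1≡118, σ^2≡207, σ^4≡103, σ^8≡82, σ^16≡25, σ^32≡306, σ^64≡169, σ^128≡170
139 = 128 + 8 + 2 + 1, so σ^139 ≡ 170·82·207·118 ≡ 73 (mod 319)
The recovered value 73 does not match the digest 126.

does not verify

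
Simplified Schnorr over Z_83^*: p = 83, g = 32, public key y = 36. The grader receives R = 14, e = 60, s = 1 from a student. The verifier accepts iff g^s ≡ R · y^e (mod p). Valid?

g^s mod p:
32^1 mod 83 = 32
R · y^e mod p:
36^60 mod 83 = 78
14·78 = 1092 ≡ 13 (mod 83)
32 ≠ 13; the check fails.

no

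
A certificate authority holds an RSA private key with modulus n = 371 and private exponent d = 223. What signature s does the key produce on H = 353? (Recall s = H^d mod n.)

H^223 mod 371 = 339

339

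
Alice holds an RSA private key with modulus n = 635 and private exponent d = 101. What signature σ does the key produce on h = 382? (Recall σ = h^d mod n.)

382

h^2 ≡ 382^2 = 145924 ≡ 509
h^4 ≡ 509^2 = 259081 ≡ 1
h^8 ≡ 1^2 = 1
h^16 ≡ 1^2 = 1
h^32 ≡ 1^2 = 1
h^64 ≡ 1^2 = 1
101 = 64 + 32 + 4 + 1, so h^101 ≡ 1·1·1·382 ≡ 382 (mod 635)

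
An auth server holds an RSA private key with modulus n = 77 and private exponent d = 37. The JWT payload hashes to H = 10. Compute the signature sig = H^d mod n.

10

H^37 mod 77 = 10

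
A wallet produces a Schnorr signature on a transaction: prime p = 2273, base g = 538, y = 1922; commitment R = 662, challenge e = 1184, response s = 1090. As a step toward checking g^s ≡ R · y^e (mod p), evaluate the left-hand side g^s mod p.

103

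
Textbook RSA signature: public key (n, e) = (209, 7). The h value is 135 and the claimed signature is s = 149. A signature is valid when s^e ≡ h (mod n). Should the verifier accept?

reject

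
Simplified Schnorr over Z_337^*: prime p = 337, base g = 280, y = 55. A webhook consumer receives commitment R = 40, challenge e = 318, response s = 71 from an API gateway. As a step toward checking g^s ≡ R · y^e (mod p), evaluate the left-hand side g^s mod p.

210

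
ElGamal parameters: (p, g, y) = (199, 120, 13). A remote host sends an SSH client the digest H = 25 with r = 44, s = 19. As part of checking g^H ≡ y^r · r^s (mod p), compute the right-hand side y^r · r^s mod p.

15

13^2 = 169
13^4 ≡ 169^2 = 28561 ≡ 104
13^8 ≡ 104^2 = 10816 ≡ 70
13^16 ≡ 70^2 = 4900 ≡ 124
13^32 ≡ 124^2 = 15376 ≡ 53
44 = 32 + 8 + 4, so 13^44 ≡ 53·70·104 ≡ 178 (mod 199)
44^2 = 1936 ≡ 145
44^4 ≡ 145^2 = 21025 ≡ 130
44^8 ≡ 130^2 = 16900 ≡ 184
44^16 ≡ 184^2 = 33856 ≡ 26
19 = 16 + 2 + 1, so 44^19 ≡ 26·145·44 ≡ 113 (mod 199)
y^r · r^s ≡ 178·113 = 20114 ≡ 15 (mod 199)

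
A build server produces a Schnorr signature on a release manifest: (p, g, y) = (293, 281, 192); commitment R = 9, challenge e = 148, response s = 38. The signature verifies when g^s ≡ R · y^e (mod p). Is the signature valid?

g^s mod p:
281^2 = 78961 ≡ 144
281^4 ≡ 144^2 = 20736 ≡ 226
281^8 ≡ 226^2 = 51076 ≡ 94
281^16 ≡ 94^2 = 8836 ≡ 46
281^32 ≡ 46^2 = 2116 ≡ 65
38 = 32 + 4 + 2, so 281^38 ≡ 65·226·144 ≡ 193 (mod 293)
R · y^e mod p:
192^2 = 36864 ≡ 239
192^4 ≡ 239^2 = 57121 ≡ 279
192^8 ≡ 279^2 = 77841 ≡ 196
192^16 ≡ 196^2 = 38416 ≡ 33
192^32 ≡ 33^2 = 1089 ≡ 210
192^64 ≡ 210^2 = 44100 ≡ 150
192^128 ≡ 150^2 = 22500 ≡ 232
148 = 128 + 16 + 4, so 192^148 ≡ 232·33·279 ≡ 54 (mod 293)
9·54 = 486 ≡ 193 (mod 293)
193 ≡ 193 (mod 293); signature holds.

valid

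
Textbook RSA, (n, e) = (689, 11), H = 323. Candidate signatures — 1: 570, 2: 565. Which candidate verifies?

Candidate 1: 570^2 = 324900 ≡ 381; 570^4 ≡ 381^2 = 145161 ≡ 471; 570^8 ≡ 471^2 = 221841 ≡ 672; 11 = 8 + 2 + 1, so 570^11 ≡ 672·381·570 ≡ 461 (mod 689)
Candidate 2: 565^2 = 319225 ≡ 218; 565^4 ≡ 218^2 = 47524 ≡ 672; 565^8 ≡ 672^2 = 451584 ≡ 289; 11 = 8 + 2 + 1, so 565^11 ≡ 289·218·565 ≡ 323 (mod 689)
  → matches H = 323

2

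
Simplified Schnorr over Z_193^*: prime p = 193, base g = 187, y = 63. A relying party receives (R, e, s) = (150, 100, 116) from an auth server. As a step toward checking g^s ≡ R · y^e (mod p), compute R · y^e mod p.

63^2 = 3969 ≡ 109
63^4 ≡ 109^2 = 11881 ≡ 108
63^8 ≡ 108^2 = 11664 ≡ 84
63^16 ≡ 84^2 = 7056 ≡ 108
63^32 ≡ 108^2 = 11664 ≡ 84
63^64 ≡ 84^2 = 7056 ≡ 108
100 = 64 + 32 + 4, so 63^100 ≡ 108·84·108 ≡ 108 (mod 193)
R · y^e ≡ 150·108 = 16200 ≡ 181 (mod 193)

181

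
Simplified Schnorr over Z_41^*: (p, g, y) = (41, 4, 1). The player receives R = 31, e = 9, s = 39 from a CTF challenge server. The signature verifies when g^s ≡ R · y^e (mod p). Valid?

yes

g^s mod p:
4^2 = 16
4^4 ≡ 16^2 = 256 ≡ 10
4^8 ≡ 10^2 = 100 ≡ 18
4^16 ≡ 18^2 = 324 ≡ 37
4^32 ≡ 37^2 = 1369 ≡ 16
39 = 32 + 4 + 2 + 1, so 4^39 ≡ 16·10·16·4 ≡ 31 (mod 41)
R · y^e mod p:
1^2 = 1
1^4 ≡ 1^2 = 1
1^8 ≡ 1^2 = 1
9 = 8 + 1, so 1^9 ≡ 1·1 ≡ 1 (mod 41)
31·1 = 31 ≡ 31 (mod 41)
31 ≡ 31 (mod 41); signature holds.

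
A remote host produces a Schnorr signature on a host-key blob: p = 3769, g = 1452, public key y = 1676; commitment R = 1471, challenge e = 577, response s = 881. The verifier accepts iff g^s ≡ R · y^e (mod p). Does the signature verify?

verifies

g^s mod p:
Squares mod 3769: 1452^1≡1452, 1452^2≡1433, 1452^4≡3153, 1452^8≡2556, 1452^16≡1459, 1452^32≡2965, 1452^64≡1917, 1452^128≡114, 1452^256≡1689, 1452^512≡3357
881 = 512 + 256 + 64 + 32 + 16 + 1, so 1452^881 ≡ 3357·1689·1917·2965·1459·1452 ≡ 3704 (mod 3769)
R · y^e mod p:
Squares mod 3769: 1676^1≡1676, 1676^2≡1071, 1676^4≡1265, 1676^8≡2169, 1676^16≡849, 1676^32≡922, 1676^64≡2059, 1676^128≡3125, 1676^256≡146, 1676^512≡2471
577 = 512 + 64 + 1, so 1676^577 ≡ 2471·2059·1676 ≡ 1773 (mod 3769)
1471·1773 = 2608083 ≡ 3704 (mod 3769)
3704 ≡ 3704 (mod 3769); signature holds.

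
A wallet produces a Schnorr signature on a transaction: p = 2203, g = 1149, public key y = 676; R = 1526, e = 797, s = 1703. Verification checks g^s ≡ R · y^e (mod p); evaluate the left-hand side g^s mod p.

Squares mod 2203: 1149^1≡1149, 1149^2≡604, 1149^4≡1321, 1149^8≡265, 1149^16≡1932, 1149^32≡742, 1149^64≡2017, 1149^128≡1551, 1149^256≡2128, 1149^512≡1219, 1149^1024≡1139
1703 = 1024 + 512 + 128 + 32 + 4 + 2 + 1, so 1149^1703 ≡ 1139·1219·1551·742·1321·604·1149 ≡ 758 (mod 2203)

758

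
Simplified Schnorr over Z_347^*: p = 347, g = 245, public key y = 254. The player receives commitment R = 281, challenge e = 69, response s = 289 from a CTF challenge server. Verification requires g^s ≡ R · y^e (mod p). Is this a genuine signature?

g^s mod p:
245^2 = 60025 ≡ 341
245^4 ≡ 341^2 = 116281 ≡ 36
245^8 ≡ 36^2 = 1296 ≡ 255
245^16 ≡ 255^2 = 65025 ≡ 136
245^32 ≡ 136^2 = 18496 ≡ 105
245^64 ≡ 105^2 = 11025 ≡ 268
245^128 ≡ 268^2 = 71824 ≡ 342
245^256 ≡ 342^2 = 116964 ≡ 25
289 = 256 + 32 + 1, so 245^289 ≡ 25·105·245 ≡ 134 (mod 347)
R · y^e mod p:
254^2 = 64516 ≡ 321
254^4 ≡ 321^2 = 103041 ≡ 329
254^8 ≡ 329^2 = 108241 ≡ 324
254^16 ≡ 324^2 = 104976 ≡ 182
254^32 ≡ 182^2 = 33124 ≡ 159
254^64 ≡ 159^2 = 25281 ≡ 297
69 = 64 + 4 + 1, so 254^69 ≡ 297·329·254 ≡ 274 (mod 347)
281·274 = 76994 ≡ 307 (mod 347)
134 ≠ 307; the check fails.

forged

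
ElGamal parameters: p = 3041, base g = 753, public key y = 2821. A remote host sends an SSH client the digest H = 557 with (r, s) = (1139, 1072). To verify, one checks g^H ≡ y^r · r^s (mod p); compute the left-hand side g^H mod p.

753^557 mod 3041 = 2649

2649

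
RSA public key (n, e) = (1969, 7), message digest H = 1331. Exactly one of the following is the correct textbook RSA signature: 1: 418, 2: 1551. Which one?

2

Candidate 1: 418^2 = 174724 ≡ 1452; 418^4 ≡ 1452^2 = 2108304 ≡ 1474; 7 = 4 + 2 + 1, so 418^7 ≡ 1474·1452·418 ≡ 638 (mod 1969)
Candidate 2: 1551^2 = 2405601 ≡ 1452; 1551^4 ≡ 1452^2 = 2108304 ≡ 1474; 7 = 4 + 2 + 1, so 1551^7 ≡ 1474·1452·1551 ≡ 1331 (mod 1969)
  → matches H = 1331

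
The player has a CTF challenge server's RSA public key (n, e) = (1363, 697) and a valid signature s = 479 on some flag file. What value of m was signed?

907

Squares mod 1363: s^1≡479, s^2≡457, s^4≡310, s^8≡690, s^16≡413, s^32≡194, s^64≡835, s^128≡732, s^256≡165, s^512≡1328
697 = 512 + 128 + 32 + 16 + 8 + 1, so s^697 ≡ 1328·732·194·413·690·479 ≡ 907 (mod 1363)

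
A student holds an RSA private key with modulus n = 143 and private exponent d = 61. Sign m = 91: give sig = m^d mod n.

91

m^2 ≡ 91^2 = 8281 ≡ 130
m^4 ≡ 130^2 = 16900 ≡ 26
m^8 ≡ 26^2 = 676 ≡ 104
m^16 ≡ 104^2 = 10816 ≡ 91
m^32 ≡ 91^2 = 8281 ≡ 130
61 = 32 + 16 + 8 + 4 + 1, so m^61 ≡ 130·91·104·26·91 ≡ 91 (mod 143)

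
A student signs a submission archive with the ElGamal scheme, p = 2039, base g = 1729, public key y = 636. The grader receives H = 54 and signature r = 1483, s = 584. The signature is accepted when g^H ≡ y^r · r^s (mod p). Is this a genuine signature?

genuine

Left side g^H mod p:
1729^2 = 2989441 ≡ 267
1729^4 ≡ 267^2 = 71289 ≡ 1963
1729^8 ≡ 1963^2 = 3853369 ≡ 1698
1729^16 ≡ 1698^2 = 2883204 ≡ 58
1729^32 ≡ 58^2 = 3364 ≡ 1325
54 = 32 + 16 + 4 + 2, so 1729^54 ≡ 1325·58·1963·267 ≡ 1273 (mod 2039)
Right side y^r · r^s mod p:
636^2 = 404496 ≡ 774
636^4 ≡ 774^2 = 599076 ≡ 1649
636^8 ≡ 1649^2 = 2719201 ≡ 1214
636^16 ≡ 1214^2 = 1473796 ≡ 1638
636^32 ≡ 1638^2 = 2683044 ≡ 1759
636^64 ≡ 1759^2 = 3094081 ≡ 918
636^128 ≡ 918^2 = 842724 ≡ 617
636^256 ≡ 617^2 = 380689 ≡ 1435
636^512 ≡ 1435^2 = 2059225 ≡ 1874
636^1024 ≡ 1874^2 = 3511876 ≡ 718
1483 = 1024 + 256 + 128 + 64 + 8 + 2 + 1, so 636^1483 ≡ 718·1435·617·918·1214·774·636 ≡ 905 (mod 2039)
1483^2 = 2199289 ≡ 1247
1483^4 ≡ 1247^2 = 1555009 ≡ 1291
1483^8 ≡ 1291^2 = 1666681 ≡ 818
1483^16 ≡ 818^2 = 669124 ≡ 332
1483^32 ≡ 332^2 = 110224 ≡ 118
1483^64 ≡ 118^2 = 13924 ≡ 1690
1483^128 ≡ 1690^2 = 2856100 ≡ 1500
1483^256 ≡ 1500^2 = 2250000 ≡ 983
1483^512 ≡ 983^2 = 966289 ≡ 1842
584 = 512 + 64 + 8, so 1483^584 ≡ 1842·1690·818 ≡ 256 (mod 2039)
905·256 = 231680 ≡ 1273 (mod 2039)
1273 ≡ 1273 (mod 2039), so the signature is genuine.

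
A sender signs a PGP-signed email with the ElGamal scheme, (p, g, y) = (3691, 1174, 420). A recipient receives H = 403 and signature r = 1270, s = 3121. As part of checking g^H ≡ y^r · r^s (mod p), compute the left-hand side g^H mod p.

2096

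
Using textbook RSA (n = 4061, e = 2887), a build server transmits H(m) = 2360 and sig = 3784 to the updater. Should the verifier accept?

accept

Squares mod 4061: sig^1≡3784, sig^2≡3631, sig^4≡2155, sig^8≡2302, sig^16≡3660, sig^32≡2422, sig^64≡2000, sig^128≡3976, sig^256≡3164, sig^512≡531, sig^1024≡1752, sig^2048≡3449
2887 = 2048 + 512 + 256 + 64 + 4 + 2 + 1, so sig^2887 ≡ 3449·531·3164·2000·2155·3631·3784 ≡ 2360 (mod 4061)
sig^2887 mod 4061 = 2360 matches H(m).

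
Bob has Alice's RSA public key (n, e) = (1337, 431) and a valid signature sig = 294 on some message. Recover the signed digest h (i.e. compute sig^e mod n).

798

sig^2 ≡ 294^2 = 86436 ≡ 868
sig^4 ≡ 868^2 = 753424 ≡ 693
sig^8 ≡ 693^2 = 480249 ≡ 266
sig^16 ≡ 266^2 = 70756 ≡ 1232
sig^32 ≡ 1232^2 = 1517824 ≡ 329
sig^64 ≡ 329^2 = 108241 ≡ 1281
sig^128 ≡ 1281^2 = 1640961 ≡ 462
sig^256 ≡ 462^2 = 213444 ≡ 861
431 = 256 + 128 + 32 + 8 + 4 + 2 + 1, so sig^431 ≡ 861·462·329·266·693·868·294 ≡ 798 (mod 1337)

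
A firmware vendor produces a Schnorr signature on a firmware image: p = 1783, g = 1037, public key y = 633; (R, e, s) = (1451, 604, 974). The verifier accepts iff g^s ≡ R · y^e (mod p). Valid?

no

g^s mod p:
Squares mod 1783: 1037^1≡1037, 1037^2≡220, 1037^4≡259, 1037^8≡1110, 1037^16≡47, 1037^32≡426, 1037^64≡1393, 1037^128≡545, 1037^256≡1047, 1037^512≡1447
974 = 512 + 256 + 128 + 64 + 8 + 4 + 2, so 1037^974 ≡ 1447·1047·545·1393·1110·259·220 ≡ 991 (mod 1783)
R · y^e mod p:
Squares mod 1783: 633^1≡633, 633^2≡1297, 633^4≡840, 633^8≡1315, 633^16≡1498, 633^32≡990, 633^64≡1233, 633^128≡1173, 633^256≡1236, 633^512≡1448
604 = 512 + 64 + 16 + 8 + 4, so 633^604 ≡ 1448·1233·1498·1315·840 ≡ 772 (mod 1783)
1451·772 = 1120172 ≡ 448 (mod 1783)
991 ≠ 448; the check fails.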